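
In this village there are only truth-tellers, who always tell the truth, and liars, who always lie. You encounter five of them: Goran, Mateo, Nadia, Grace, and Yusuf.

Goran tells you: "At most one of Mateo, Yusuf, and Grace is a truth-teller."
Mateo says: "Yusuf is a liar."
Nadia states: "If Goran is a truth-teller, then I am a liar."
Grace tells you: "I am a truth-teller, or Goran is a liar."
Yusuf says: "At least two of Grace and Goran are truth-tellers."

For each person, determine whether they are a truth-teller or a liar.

Consider Goran. Suppose Goran is a truth-teller.
Then whichever role Nadia has, Nadia's statement has the wrong truth value — contradiction.
So Goran is a liar.
With that fixed, Nadia's statement is true, so Nadia is a truth-teller.
With that fixed, Grace's statement is true, so Grace is a truth-teller.
With that fixed, Yusuf's statement is false, so Yusuf is a liar.
With that fixed, Mateo's statement is true, so Mateo is a truth-teller.

Goran: liar, Mateo: truth-teller, Nadia: truth-teller, Grace: truth-teller, Yusuf: liar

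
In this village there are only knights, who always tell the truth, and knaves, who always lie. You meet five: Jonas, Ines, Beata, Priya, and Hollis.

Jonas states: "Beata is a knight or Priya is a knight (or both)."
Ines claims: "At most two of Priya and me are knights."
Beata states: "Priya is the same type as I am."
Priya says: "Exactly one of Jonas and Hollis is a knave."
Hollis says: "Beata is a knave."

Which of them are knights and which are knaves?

Jonas: knight, Ines: knight, Beata: knight, Priya: knight, Hollis: knave

Regardless of anyone's role, Ines's statement is true, so Ines is a knight.
Consider Jonas. Suppose Jonas is a knave.
Then no assignment of the remaining roles makes every statement match its speaker's type — contradiction.
So Jonas is a knight.
Consider Beata. Suppose Beata is a knave.
Then no assignment of the remaining roles makes every statement match its speaker's type — contradiction.
So Beata is a knight.
With that fixed, Hollis's statement is false, so Hollis is a knave.
With that fixed, Priya's statement is true, so Priya is a knight.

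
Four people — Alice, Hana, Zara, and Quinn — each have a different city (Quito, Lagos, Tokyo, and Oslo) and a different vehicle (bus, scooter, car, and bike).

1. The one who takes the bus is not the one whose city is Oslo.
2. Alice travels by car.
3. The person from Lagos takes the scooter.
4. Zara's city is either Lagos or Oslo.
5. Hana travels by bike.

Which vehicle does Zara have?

scooter

With clues 1–2, car is impossible for Zara's vehicle.
With clues 1–4, bus is impossible for Zara's vehicle.
With clues 1–5, bike is impossible for Zara's vehicle.
That leaves scooter.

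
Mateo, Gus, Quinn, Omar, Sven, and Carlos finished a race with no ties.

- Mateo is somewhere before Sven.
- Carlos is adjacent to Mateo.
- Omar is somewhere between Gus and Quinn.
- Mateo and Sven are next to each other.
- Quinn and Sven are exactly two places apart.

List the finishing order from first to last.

Gus, Carlos, Mateo, Sven, Omar, Quinn

From clue 1: Mateo is in {1,2,3,4,5}.
From clues 1–2: Sven is in {3,4,5,6}.
From clues 1–3: Omar is in {2,4,5}.
From clues 1–4: Omar is in {2,5}.
From clues 1–5: Gus → place 1, Carlos → place 2, Mateo → place 3, Sven → place 4, Omar → place 5, Quinn → place 6.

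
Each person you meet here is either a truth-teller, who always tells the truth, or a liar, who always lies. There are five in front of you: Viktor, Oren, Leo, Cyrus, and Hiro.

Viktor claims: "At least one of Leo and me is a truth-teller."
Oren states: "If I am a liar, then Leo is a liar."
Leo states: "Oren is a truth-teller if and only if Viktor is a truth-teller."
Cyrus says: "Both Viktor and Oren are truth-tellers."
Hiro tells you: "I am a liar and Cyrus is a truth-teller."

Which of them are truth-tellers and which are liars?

Consider Viktor. Suppose Viktor is a truth-teller.
Then no assignment of the remaining roles makes every statement match its speaker's type — contradiction.
So Viktor is a liar.
With that fixed, Cyrus's statement is false, so Cyrus is a liar.
With that fixed, Hiro's statement is false, so Hiro is a liar.
Consider Oren. Suppose Oren is a liar.
Then no assignment of the remaining roles makes every statement match its speaker's type — contradiction.
So Oren is a truth-teller.
With that fixed, Leo's statement is false, so Leo is a liar.

Viktor: liar, Oren: truth-teller, Leo: liar, Cyrus: liar, Hiro: liar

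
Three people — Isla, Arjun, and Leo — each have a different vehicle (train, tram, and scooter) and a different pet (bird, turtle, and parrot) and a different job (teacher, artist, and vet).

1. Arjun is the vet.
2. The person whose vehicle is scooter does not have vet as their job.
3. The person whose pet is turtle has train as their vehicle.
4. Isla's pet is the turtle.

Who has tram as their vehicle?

Arjun

With clues 1–4, Isla and Leo are impossible for the one with vehicle tram.
That leaves Arjun.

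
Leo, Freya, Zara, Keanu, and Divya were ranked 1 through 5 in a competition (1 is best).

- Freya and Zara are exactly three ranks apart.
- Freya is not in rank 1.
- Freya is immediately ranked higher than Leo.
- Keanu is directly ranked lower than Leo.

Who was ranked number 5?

With clues 1–3, Divya, Freya, and Keanu are ruled out for rank 5.
With clues 1–4, Leo is ruled out for rank 5.
So rank 5 is Zara.

Zara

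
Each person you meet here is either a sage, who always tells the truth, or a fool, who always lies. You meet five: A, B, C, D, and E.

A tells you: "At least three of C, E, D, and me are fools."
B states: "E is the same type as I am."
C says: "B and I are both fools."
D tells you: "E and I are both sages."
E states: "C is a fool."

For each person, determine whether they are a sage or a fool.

A: fool, B: sage, C: fool, D: sage, E: sage

Consider A. Suppose A is a sage.
Then no assignment of the remaining roles makes every statement match its speaker's type — contradiction.
So A is a fool.
Consider B. Suppose B is a fool.
Then whichever role C has, C's statement has the wrong truth value — contradiction.
So B is a sage.
With that fixed, C's statement is false, so C is a fool.
With that fixed, E's statement is true, so E is a sage.
Consider D. Suppose D is a fool.
Then A's statement comes out true, contradicting A being a fool.
So D is a sage.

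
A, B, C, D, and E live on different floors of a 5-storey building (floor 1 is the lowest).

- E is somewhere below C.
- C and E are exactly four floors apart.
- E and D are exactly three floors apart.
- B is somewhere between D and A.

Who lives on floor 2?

With clues 1–2, C and E are ruled out for floor 2.
With clues 1–3, D is ruled out for floor 2.
With clues 1–4, B is ruled out for floor 2.
So floor 2 is A.

A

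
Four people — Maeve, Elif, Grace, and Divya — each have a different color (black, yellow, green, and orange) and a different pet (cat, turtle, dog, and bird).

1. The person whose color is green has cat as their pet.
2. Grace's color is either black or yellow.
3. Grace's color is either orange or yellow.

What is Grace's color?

With clues 1–2, green and orange are impossible for Grace's color.
With clues 1–3, black is impossible for Grace's color.
That leaves yellow.

yellow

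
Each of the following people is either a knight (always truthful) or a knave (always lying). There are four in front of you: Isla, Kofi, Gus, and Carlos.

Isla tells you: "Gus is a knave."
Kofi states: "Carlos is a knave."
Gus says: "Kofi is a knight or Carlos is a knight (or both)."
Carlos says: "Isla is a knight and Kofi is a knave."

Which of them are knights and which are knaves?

Isla: knave, Kofi: knight, Gus: knight, Carlos: knave

Consider Isla. Suppose Isla is a knight.
Then no assignment of the remaining roles makes every statement match its speaker's type — contradiction.
So Isla is a knave.
With that fixed, Carlos's statement is false, so Carlos is a knave.
With that fixed, Kofi's statement is true, so Kofi is a knight.
With that fixed, Gus's statement is true, so Gus is a knight.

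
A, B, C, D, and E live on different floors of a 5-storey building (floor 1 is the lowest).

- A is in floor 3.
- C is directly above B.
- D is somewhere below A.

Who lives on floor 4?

With clue 1, A is ruled out for floor 4.
With clues 1–2, C is ruled out for floor 4.
With clues 1–3, D and E are ruled out for floor 4.
So floor 4 is B.

B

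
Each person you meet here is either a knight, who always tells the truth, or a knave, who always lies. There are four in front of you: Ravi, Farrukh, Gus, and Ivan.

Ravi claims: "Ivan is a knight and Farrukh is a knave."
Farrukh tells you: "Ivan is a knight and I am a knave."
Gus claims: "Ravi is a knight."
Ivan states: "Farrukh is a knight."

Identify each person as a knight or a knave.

Ravi: knave, Farrukh: knave, Gus: knave, Ivan: knave

Consider Ravi. Suppose Ravi is a knight.
Then no assignment of the remaining roles makes every statement match its speaker's type — contradiction.
So Ravi is a knave.
With that fixed, Gus's statement is false, so Gus is a knave.
Consider Farrukh. Suppose Farrukh is a knight.
Then Farrukh's own statement would have to be true, but it can't be — contradiction.
So Farrukh is a knave.
With that fixed, Ivan's statement is false, so Ivan is a knave.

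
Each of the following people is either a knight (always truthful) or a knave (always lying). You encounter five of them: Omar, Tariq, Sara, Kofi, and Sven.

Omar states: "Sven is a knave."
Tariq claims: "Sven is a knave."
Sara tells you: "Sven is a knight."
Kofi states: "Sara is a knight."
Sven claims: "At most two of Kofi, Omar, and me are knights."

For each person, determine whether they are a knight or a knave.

Omar: knave, Tariq: knave, Sara: knight, Kofi: knight, Sven: knight

Consider Omar. Suppose Omar is a knight.
Then no assignment of the remaining roles makes every statement match its speaker's type — contradiction.
So Omar is a knave.
With that fixed, Sven's statement is true, so Sven is a knight.
With that fixed, Tariq's statement is false, so Tariq is a knave.
With that fixed, Sara's statement is true, so Sara is a knight.
With that fixed, Kofi's statement is true, so Kofi is a knight.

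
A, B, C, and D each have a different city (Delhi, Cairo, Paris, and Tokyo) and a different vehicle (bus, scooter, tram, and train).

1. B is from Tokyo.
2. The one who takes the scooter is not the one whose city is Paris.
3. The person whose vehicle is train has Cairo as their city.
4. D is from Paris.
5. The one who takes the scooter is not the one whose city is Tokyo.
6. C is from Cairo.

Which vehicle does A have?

scooter

With clues 1–5, bus and tram are impossible for A's vehicle.
With clues 1–6, train is impossible for A's vehicle.
That leaves scooter.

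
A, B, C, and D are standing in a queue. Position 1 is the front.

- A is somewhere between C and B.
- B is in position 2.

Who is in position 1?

With clue 1, A is ruled out for position 1.
With clues 1–2, B and C are ruled out for position 1.
So position 1 is D.

D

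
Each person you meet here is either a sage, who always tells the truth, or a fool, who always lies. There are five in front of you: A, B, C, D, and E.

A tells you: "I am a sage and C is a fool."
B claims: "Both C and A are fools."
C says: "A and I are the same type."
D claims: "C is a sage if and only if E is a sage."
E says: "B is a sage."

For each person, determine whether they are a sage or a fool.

Consider A. Suppose A is a fool.
Then whichever role C has, C's statement has the wrong truth value — contradiction.
So A is a sage.
With that fixed, B's statement is false, so B is a fool.
With that fixed, E's statement is false, so E is a fool.
Consider C. Suppose C is a sage.
Then A's statement comes out false, contradicting A being a sage.
So C is a fool.
With that fixed, D's statement is true, so D is a sage.

A: sage, B: fool, C: fool, D: sage, E: fool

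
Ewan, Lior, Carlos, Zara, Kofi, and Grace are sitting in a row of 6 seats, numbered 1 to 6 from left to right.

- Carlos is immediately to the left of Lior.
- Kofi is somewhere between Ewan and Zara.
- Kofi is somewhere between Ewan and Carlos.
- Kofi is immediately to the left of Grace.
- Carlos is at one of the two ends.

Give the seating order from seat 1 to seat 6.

Carlos, Lior, Zara, Kofi, Grace, Ewan

From clue 1: Lior is in {2,3,4,5,6}.
From clues 1–2: Kofi is in {2,3,4,5}.
From clues 1–3: Ewan is in {1,2,5,6}.
From clues 1–4: Ewan is in {1,6}.
From clues 1–5: Carlos → seat 1, Lior → seat 2, Zara → seat 3, Kofi → seat 4, Grace → seat 5, Ewan → seat 6.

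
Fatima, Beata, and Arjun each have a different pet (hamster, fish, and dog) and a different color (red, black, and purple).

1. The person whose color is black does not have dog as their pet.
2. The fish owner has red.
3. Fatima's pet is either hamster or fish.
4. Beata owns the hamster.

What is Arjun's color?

purple

With clues 1–4, black and red are impossible for Arjun's color.
That leaves purple.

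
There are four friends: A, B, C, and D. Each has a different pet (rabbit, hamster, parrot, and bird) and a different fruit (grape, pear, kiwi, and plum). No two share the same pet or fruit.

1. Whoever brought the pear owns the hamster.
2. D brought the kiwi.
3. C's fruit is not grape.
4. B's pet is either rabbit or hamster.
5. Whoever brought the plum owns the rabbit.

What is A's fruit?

grape

With clues 1–2, kiwi is impossible for A's fruit.
With clues 1–5, pear and plum are impossible for A's fruit.
That leaves grape.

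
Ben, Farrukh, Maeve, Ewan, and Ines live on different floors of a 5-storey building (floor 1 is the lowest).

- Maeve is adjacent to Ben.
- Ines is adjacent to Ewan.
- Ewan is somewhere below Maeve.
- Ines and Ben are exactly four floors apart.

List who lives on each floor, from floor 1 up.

From clues 1–2: Farrukh is in {1,3,5}.
From clues 1–3: Ben is in {3,4,5}.
From clues 1–4: Ines → floor 1, Ewan → floor 2, Farrukh → floor 3, Maeve → floor 4, Ben → floor 5.

Ines, Ewan, Farrukh, Maeve, Ben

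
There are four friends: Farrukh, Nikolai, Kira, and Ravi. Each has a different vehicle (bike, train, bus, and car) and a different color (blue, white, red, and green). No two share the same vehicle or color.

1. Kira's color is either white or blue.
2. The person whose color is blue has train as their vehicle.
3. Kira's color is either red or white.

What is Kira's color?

Clue 1 rules out green and red for Kira's color.
With clues 1–3, blue is impossible for Kira's color.
That leaves white.

white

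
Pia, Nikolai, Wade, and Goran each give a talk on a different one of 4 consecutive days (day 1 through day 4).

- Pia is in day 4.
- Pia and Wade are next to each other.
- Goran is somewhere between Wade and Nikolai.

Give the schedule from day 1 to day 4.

From clue 1: Pia → day 4.
From clues 1–2: Wade → day 3.
From clues 1–3: Nikolai → day 1, Goran → day 2.

Nikolai, Goran, Wade, Pia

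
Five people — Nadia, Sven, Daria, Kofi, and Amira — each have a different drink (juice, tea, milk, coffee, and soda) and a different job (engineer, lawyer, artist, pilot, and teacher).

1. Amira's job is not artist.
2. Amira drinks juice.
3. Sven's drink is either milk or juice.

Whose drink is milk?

Sven

With clues 1–2, Amira is impossible for the one with drink milk.
With clues 1–3, Daria, Kofi, and Nadia are impossible for the one with drink milk.
That leaves Sven.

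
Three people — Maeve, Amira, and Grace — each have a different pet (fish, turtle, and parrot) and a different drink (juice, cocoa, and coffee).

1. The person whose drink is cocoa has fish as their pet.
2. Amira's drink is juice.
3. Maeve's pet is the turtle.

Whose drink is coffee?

Maeve

With clues 1–2, Amira is impossible for the one with drink coffee.
With clues 1–3, Grace is impossible for the one with drink coffee.
That leaves Maeve.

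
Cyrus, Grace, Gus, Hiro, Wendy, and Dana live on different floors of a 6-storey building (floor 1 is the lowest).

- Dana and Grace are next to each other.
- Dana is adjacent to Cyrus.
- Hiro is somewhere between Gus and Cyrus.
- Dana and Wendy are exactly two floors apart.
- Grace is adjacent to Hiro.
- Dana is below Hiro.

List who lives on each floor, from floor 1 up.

Wendy, Cyrus, Dana, Grace, Hiro, Gus

From clues 1–2: Dana is in {2,3,4,5}.
From clues 1–3: Gus is in {1,2,5,6}.
From clues 1–4: Gus is in {1,6}.
From clues 1–5: Cyrus is in {2,5}.
From clues 1–6: Wendy → floor 1, Cyrus → floor 2, Dana → floor 3, Grace → floor 4, Hiro → floor 5, Gus → floor 6.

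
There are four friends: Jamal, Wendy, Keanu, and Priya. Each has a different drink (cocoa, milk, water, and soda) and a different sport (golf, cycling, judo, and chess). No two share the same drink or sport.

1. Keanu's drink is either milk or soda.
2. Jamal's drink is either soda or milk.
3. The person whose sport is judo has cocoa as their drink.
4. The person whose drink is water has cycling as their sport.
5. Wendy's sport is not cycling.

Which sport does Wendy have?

judo

With clues 1–4, chess and golf are impossible for Wendy's sport.
With clues 1–5, cycling is impossible for Wendy's sport.
That leaves judo.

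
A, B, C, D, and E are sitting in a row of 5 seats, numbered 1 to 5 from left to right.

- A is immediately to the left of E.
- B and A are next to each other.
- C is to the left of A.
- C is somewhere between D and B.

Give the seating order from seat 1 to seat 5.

From clue 1: A is in {1,2,3,4}.
From clues 1–2: A is in {2,3,4}.
From clues 1–3: A is in {3,4}.
From clues 1–4: D → seat 1, C → seat 2, B → seat 3, A → seat 4, E → seat 5.

D, C, B, A, E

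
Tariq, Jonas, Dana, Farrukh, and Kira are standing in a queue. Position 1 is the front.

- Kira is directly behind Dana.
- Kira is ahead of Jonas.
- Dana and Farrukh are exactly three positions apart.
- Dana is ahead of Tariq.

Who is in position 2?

Kira

With clues 1–2, Jonas is ruled out for position 2.
With clues 1–3, Farrukh and Tariq are ruled out for position 2.
With clues 1–4, Dana is ruled out for position 2.
So position 2 is Kira.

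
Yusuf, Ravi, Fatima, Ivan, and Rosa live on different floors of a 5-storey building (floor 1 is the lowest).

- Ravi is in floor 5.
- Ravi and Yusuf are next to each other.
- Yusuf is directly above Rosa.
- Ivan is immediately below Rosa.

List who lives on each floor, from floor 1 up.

Fatima, Ivan, Rosa, Yusuf, Ravi

From clue 1: Ravi → floor 5.
From clues 1–2: Yusuf → floor 4.
From clues 1–3: Rosa → floor 3.
From clues 1–4: Fatima → floor 1, Ivan → floor 2.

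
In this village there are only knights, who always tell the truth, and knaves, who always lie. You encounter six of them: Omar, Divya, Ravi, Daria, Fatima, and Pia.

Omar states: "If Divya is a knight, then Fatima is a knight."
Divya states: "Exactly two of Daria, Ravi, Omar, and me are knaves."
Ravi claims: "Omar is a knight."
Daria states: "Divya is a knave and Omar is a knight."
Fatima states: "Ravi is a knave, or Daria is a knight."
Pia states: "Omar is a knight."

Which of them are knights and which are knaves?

Omar: knight, Divya: knave, Ravi: knight, Daria: knight, Fatima: knight, Pia: knight

Consider Omar. Suppose Omar is a knave.
Then no assignment of the remaining roles makes every statement match its speaker's type — contradiction.
So Omar is a knight.
With that fixed, Ravi's statement is true, so Ravi is a knight.
With that fixed, Pia's statement is true, so Pia is a knight.
Consider Divya. Suppose Divya is a knight.
Then Divya's own statement would have to be true, but it can't be — contradiction.
So Divya is a knave.
With that fixed, Daria's statement is true, so Daria is a knight.
With that fixed, Fatima's statement is true, so Fatima is a knight.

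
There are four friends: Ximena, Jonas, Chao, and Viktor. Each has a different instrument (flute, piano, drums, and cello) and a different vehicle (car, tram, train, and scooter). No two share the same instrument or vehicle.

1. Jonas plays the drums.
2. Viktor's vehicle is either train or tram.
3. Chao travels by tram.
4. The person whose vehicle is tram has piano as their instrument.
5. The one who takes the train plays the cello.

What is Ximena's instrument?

Clue 1 rules out drums for Ximena's instrument.
With clues 1–4, piano is impossible for Ximena's instrument.
With clues 1–5, cello is impossible for Ximena's instrument.
That leaves flute.

flute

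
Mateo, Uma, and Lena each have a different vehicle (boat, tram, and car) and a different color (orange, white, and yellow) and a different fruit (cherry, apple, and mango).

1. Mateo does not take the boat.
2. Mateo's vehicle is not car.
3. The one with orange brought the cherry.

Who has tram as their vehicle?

With clues 1–2, Lena and Uma are impossible for the one with vehicle tram.
That leaves Mateo.

Mateo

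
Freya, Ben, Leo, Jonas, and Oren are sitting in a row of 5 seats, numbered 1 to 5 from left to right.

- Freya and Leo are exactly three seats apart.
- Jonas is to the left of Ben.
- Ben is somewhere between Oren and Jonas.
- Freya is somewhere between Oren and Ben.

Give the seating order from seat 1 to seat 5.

From clue 1: Freya is in {1,2,4,5}.
From clues 1–2: Ben is in {3,4,5}.
From clues 1–3: Ben → seat 3.
From clues 1–4: Leo → seat 1, Jonas → seat 2, Freya → seat 4, Oren → seat 5.

Leo, Jonas, Ben, Freya, Oren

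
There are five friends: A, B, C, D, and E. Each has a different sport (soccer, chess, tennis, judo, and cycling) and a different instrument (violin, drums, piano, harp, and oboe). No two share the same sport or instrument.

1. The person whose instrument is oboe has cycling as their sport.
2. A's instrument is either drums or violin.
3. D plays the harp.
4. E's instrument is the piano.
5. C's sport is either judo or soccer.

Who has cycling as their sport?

B

With clues 1–2, A is impossible for the one with sport cycling.
With clues 1–3, D is impossible for the one with sport cycling.
With clues 1–4, E is impossible for the one with sport cycling.
With clues 1–5, C is impossible for the one with sport cycling.
That leaves B.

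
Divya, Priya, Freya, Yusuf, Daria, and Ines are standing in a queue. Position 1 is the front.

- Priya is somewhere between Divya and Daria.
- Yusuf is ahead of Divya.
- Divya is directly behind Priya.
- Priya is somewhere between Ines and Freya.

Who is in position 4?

With clues 1–4, Daria, Divya, Freya, Ines, and Yusuf are ruled out for position 4.
So position 4 is Priya.

Priya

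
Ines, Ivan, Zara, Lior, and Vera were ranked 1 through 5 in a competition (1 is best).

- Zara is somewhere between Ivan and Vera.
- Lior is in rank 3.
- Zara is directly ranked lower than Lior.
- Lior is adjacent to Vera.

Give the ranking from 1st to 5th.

From clue 1: Zara is in {2,3,4}.
From clues 1–2: Lior → rank 3.
From clues 1–3: Zara → rank 4.
From clues 1–4: Ines → rank 1, Vera → rank 2, Ivan → rank 5.

Ines, Vera, Lior, Zara, Ivan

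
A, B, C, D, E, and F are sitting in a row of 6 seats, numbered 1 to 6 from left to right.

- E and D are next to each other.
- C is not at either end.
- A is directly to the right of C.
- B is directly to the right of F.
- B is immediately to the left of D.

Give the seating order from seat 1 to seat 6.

F, B, D, E, C, A

From clues 1–2: C is in {2,3,4,5}.
From clues 1–3: A is in {3,4,5,6}.
From clues 1–4: A is in {4,6}.
From clues 1–5: F → seat 1, B → seat 2, D → seat 3, E → seat 4, C → seat 5, A → seat 6.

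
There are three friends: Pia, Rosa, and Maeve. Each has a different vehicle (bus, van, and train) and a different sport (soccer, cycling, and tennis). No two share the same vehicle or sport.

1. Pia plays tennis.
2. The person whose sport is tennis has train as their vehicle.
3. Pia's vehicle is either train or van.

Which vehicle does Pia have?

With clues 1–2, bus and van are impossible for Pia's vehicle.
That leaves train.

train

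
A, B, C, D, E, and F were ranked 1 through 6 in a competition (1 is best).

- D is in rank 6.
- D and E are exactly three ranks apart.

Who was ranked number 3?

With clue 1, D is ruled out for rank 3.
With clues 1–2, A, B, C, and F are ruled out for rank 3.
So rank 3 is E.

E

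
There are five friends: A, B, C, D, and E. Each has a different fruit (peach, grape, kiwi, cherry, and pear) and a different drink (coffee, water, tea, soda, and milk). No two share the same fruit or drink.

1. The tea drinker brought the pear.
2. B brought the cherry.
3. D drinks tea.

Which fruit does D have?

With clues 1–2, cherry is impossible for D's fruit.
With clues 1–3, grape, kiwi, and peach are impossible for D's fruit.
That leaves pear.

pear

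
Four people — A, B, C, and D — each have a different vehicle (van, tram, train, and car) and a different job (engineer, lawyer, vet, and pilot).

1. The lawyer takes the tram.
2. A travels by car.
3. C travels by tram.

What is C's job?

With clues 1–3, engineer, pilot, and vet are impossible for C's job.
That leaves lawyer.

lawyer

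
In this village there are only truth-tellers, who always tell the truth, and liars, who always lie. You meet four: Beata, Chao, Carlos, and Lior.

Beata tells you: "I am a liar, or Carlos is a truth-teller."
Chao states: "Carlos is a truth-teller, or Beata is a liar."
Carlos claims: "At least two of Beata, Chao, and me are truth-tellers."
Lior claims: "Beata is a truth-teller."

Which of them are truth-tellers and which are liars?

Beata: truth-teller, Chao: truth-teller, Carlos: truth-teller, Lior: truth-teller

Consider Beata. Suppose Beata is a liar.
Then Beata's own statement would have to be false, but it can't be — contradiction.
So Beata is a truth-teller.
With that fixed, Lior's statement is true, so Lior is a truth-teller.
Consider Chao. Suppose Chao is a liar.
Then no assignment of the remaining roles makes every statement match its speaker's type — contradiction.
So Chao is a truth-teller.
With that fixed, Carlos's statement is true, so Carlos is a truth-teller.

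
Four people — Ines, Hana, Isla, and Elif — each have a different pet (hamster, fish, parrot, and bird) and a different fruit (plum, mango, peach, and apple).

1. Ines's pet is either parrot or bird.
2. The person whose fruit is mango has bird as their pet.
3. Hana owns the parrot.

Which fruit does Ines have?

With clues 1–3, apple, peach, and plum are impossible for Ines's fruit.
That leaves mango.

mango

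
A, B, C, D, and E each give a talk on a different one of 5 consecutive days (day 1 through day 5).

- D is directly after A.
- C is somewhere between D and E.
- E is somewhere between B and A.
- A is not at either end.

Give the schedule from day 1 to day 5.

From clue 1: A is in {1,2,3,4}.
From clues 1–2: C is in {2,3,4}.
From clues 1–3: C → day 3.
From clues 1–4: B → day 1, E → day 2, A → day 4, D → day 5.

B, E, C, A, D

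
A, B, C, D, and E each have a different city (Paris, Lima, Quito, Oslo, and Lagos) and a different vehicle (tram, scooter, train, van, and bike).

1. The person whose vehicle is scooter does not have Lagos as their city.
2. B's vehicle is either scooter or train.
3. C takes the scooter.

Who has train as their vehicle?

B

With clues 1–3, A, C, D, and E are impossible for the one with vehicle train.
That leaves B.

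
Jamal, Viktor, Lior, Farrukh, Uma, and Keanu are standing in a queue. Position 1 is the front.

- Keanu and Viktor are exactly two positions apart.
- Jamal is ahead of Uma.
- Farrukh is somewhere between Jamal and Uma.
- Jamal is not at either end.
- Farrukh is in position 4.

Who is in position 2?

Jamal

With clues 1–3, Uma is ruled out for position 2.
With clues 1–4, Farrukh is ruled out for position 2.
With clues 1–5, Keanu, Lior, and Viktor are ruled out for position 2.
So position 2 is Jamal.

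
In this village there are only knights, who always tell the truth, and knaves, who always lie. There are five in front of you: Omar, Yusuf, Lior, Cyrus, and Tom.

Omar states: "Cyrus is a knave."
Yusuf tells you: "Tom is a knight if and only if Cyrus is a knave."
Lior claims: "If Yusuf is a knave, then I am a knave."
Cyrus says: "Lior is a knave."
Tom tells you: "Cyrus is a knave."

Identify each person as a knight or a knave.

Consider Omar. Suppose Omar is a knave.
Then no assignment of the remaining roles makes every statement match its speaker's type — contradiction.
So Omar is a knight.
Consider Yusuf. Suppose Yusuf is a knave.
Then whichever role Lior has, Lior's statement has the wrong truth value — contradiction.
So Yusuf is a knight.
With that fixed, Lior's statement is true, so Lior is a knight.
With that fixed, Cyrus's statement is false, so Cyrus is a knave.
With that fixed, Tom's statement is true, so Tom is a knight.

Omar: knight, Yusuf: knight, Lior: knight, Cyrus: knave, Tom: knight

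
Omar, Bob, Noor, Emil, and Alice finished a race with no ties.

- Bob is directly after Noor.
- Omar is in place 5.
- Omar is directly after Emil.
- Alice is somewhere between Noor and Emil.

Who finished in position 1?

Noor

With clue 1, Bob is ruled out for place 1.
With clues 1–2, Omar is ruled out for place 1.
With clues 1–3, Emil is ruled out for place 1.
With clues 1–4, Alice is ruled out for place 1.
So place 1 is Noor.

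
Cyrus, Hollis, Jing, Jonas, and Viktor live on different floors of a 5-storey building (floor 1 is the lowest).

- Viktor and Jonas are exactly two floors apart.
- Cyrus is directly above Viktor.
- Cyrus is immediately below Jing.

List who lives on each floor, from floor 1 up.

From clues 1–2: Cyrus is in {2,3,4,5}.
From clues 1–3: Jonas → floor 1, Hollis → floor 2, Viktor → floor 3, Cyrus → floor 4, Jing → floor 5.

Jonas, Hollis, Viktor, Cyrus, Jing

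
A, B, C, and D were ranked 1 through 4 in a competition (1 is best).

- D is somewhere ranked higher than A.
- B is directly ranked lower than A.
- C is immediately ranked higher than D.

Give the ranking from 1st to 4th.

C, D, A, B

From clue 1: A is in {2,3,4}.
From clues 1–2: A is in {2,3}.
From clues 1–3: C → rank 1, D → rank 2, A → rank 3, B → rank 4.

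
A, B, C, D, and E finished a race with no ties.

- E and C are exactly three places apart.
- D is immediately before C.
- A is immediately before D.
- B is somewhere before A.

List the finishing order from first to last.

From clue 1: C is in {1,2,4,5}.
From clues 1–2: C is in {2,4,5}.
From clues 1–3: A is in {2,3}.
From clues 1–4: B → place 1, E → place 2, A → place 3, D → place 4, C → place 5.

B, E, A, D, C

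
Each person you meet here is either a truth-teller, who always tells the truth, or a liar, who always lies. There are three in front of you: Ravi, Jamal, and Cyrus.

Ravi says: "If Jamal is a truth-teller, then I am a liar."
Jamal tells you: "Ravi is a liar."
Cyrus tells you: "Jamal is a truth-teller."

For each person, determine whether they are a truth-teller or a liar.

Consider Ravi. Suppose Ravi is a liar.
Then Ravi's own statement would have to be false, but it can't be — contradiction.
So Ravi is a truth-teller.
With that fixed, Jamal's statement is false, so Jamal is a liar.
With that fixed, Cyrus's statement is false, so Cyrus is a liar.

Ravi: truth-teller, Jamal: liar, Cyrus: liar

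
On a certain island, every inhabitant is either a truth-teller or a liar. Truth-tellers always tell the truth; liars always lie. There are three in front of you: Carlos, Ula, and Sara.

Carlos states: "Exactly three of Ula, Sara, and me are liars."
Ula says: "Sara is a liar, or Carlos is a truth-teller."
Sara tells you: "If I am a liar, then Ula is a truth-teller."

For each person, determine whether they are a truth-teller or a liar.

Consider Carlos. Suppose Carlos is a truth-teller.
Then Carlos's own statement would have to be true, but it can't be — contradiction.
So Carlos is a liar.
Consider Ula. Suppose Ula is a truth-teller.
Then no assignment of the remaining roles makes every statement match its speaker's type — contradiction.
So Ula is a liar.
Consider Sara. Suppose Sara is a liar.
Then Carlos's statement comes out true, contradicting Carlos being a liar.
So Sara is a truth-teller.

Carlos: liar, Ula: liar, Sara: truth-teller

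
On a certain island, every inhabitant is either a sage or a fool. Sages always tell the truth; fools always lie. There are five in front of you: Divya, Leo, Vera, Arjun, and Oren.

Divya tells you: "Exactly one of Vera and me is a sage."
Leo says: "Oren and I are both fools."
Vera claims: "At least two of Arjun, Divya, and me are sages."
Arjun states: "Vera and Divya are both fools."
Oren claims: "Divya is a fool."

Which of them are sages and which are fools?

Divya: fool, Leo: fool, Vera: fool, Arjun: sage, Oren: sage

Consider Divya. Suppose Divya is a sage.
Then no assignment of the remaining roles makes every statement match its speaker's type — contradiction.
So Divya is a fool.
With that fixed, Oren's statement is true, so Oren is a sage.
With that fixed, Leo's statement is false, so Leo is a fool.
Consider Vera. Suppose Vera is a sage.
Then Divya's statement comes out true, contradicting Divya being a fool.
So Vera is a fool.
With that fixed, Arjun's statement is true, so Arjun is a sage.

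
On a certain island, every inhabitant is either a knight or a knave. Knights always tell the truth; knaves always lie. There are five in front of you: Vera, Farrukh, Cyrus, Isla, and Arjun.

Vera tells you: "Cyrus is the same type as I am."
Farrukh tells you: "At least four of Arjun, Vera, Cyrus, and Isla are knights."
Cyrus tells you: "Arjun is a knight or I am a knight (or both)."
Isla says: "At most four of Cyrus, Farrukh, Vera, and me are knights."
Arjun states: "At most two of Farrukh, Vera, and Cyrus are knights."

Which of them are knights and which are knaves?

Vera: knave, Farrukh: knave, Cyrus: knight, Isla: knight, Arjun: knight

Regardless of anyone's role, Isla's statement is true, so Isla is a knight.
Consider Vera. Suppose Vera is a knight.
Then no assignment of the remaining roles makes every statement match its speaker's type — contradiction.
So Vera is a knave.
With that fixed, Farrukh's statement is false, so Farrukh is a knave.
With that fixed, Arjun's statement is true, so Arjun is a knight.
With that fixed, Cyrus's statement is true, so Cyrus is a knight.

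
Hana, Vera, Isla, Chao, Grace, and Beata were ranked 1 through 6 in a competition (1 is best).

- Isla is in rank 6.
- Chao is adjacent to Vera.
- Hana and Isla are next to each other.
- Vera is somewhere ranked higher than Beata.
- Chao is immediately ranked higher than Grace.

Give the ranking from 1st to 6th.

From clue 1: Isla → rank 6.
From clues 1–2: Hana is in {1,2,3,4,5}.
From clues 1–3: Hana → rank 5.
From clues 1–4: Beata is in {3,4}.
From clues 1–5: Vera → rank 1, Chao → rank 2, Grace → rank 3, Beata → rank 4.

Vera, Chao, Grace, Beata, Hana, Isla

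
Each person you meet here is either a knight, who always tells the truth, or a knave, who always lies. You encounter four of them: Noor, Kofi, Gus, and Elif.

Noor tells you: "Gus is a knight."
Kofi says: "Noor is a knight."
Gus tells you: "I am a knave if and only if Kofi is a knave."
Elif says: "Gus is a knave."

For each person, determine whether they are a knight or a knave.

Noor: knight, Kofi: knight, Gus: knight, Elif: knave

Consider Noor. Suppose Noor is a knave.
Then no assignment of the remaining roles makes every statement match its speaker's type — contradiction.
So Noor is a knight.
With that fixed, Kofi's statement is true, so Kofi is a knight.
Consider Gus. Suppose Gus is a knave.
Then Noor's statement comes out false, contradicting Noor being a knight.
So Gus is a knight.
With that fixed, Elif's statement is false, so Elif is a knave.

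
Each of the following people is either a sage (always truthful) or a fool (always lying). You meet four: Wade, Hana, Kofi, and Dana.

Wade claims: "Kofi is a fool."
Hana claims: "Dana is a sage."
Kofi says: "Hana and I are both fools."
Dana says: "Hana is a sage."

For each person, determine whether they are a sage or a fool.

Consider Wade. Suppose Wade is a fool.
Then no assignment of the remaining roles makes every statement match its speaker's type — contradiction.
So Wade is a sage.
Consider Hana. Suppose Hana is a fool.
Then whichever role Kofi has, Kofi's statement has the wrong truth value — contradiction.
So Hana is a sage.
With that fixed, Kofi's statement is false, so Kofi is a fool.
With that fixed, Dana's statement is true, so Dana is a sage.

Wade: sage, Hana: sage, Kofi: fool, Dana: sage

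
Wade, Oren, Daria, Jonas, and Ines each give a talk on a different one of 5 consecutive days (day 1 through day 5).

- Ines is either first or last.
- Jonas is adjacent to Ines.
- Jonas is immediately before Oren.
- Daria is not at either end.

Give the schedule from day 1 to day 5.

From clue 1: Ines is in {1,5}.
From clues 1–2: Jonas is in {2,4}.
From clues 1–3: Ines → day 1, Jonas → day 2, Oren → day 3.
From clues 1–4: Daria → day 4, Wade → day 5.

Ines, Jonas, Oren, Daria, Wade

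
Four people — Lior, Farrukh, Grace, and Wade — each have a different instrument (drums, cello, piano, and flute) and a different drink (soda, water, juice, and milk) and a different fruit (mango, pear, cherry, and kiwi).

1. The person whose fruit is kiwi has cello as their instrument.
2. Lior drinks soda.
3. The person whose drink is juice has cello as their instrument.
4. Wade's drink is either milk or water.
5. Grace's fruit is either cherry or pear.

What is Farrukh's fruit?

kiwi

With clues 1–5, cherry, mango, and pear are impossible for Farrukh's fruit.
That leaves kiwi.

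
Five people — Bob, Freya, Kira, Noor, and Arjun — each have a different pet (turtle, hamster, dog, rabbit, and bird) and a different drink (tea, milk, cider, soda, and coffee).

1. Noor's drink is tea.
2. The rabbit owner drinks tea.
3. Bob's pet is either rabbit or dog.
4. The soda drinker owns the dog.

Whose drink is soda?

Bob

Clue 1 rules out Noor for the one with drink soda.
With clues 1–4, Arjun, Freya, and Kira are impossible for the one with drink soda.
That leaves Bob.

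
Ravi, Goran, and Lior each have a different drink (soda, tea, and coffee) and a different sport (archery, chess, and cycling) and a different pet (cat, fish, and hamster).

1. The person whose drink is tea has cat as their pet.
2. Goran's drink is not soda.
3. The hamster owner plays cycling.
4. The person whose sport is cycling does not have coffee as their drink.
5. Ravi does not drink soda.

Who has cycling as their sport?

With clues 1–4, Goran is impossible for the one with sport cycling.
With clues 1–5, Ravi is impossible for the one with sport cycling.
That leaves Lior.

Lior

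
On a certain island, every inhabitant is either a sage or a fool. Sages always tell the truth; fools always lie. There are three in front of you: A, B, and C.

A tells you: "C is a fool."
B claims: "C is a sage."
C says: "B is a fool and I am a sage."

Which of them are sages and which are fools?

Consider A. Suppose A is a fool.
Then no assignment of the remaining roles makes every statement match its speaker's type — contradiction.
So A is a sage.
Consider B. Suppose B is a sage.
Then no assignment of the remaining roles makes every statement match its speaker's type — contradiction.
So B is a fool.
Consider C. Suppose C is a sage.
Then A's statement comes out false, contradicting A being a sage.
So C is a fool.

A: sage, B: fool, C: fool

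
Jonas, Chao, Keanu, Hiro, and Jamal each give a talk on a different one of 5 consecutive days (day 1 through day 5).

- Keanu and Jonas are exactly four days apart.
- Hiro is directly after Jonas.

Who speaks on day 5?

Keanu

With clue 1, Chao, Hiro, and Jamal are ruled out for day 5.
With clues 1–2, Jonas is ruled out for day 5.
So day 5 is Keanu.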